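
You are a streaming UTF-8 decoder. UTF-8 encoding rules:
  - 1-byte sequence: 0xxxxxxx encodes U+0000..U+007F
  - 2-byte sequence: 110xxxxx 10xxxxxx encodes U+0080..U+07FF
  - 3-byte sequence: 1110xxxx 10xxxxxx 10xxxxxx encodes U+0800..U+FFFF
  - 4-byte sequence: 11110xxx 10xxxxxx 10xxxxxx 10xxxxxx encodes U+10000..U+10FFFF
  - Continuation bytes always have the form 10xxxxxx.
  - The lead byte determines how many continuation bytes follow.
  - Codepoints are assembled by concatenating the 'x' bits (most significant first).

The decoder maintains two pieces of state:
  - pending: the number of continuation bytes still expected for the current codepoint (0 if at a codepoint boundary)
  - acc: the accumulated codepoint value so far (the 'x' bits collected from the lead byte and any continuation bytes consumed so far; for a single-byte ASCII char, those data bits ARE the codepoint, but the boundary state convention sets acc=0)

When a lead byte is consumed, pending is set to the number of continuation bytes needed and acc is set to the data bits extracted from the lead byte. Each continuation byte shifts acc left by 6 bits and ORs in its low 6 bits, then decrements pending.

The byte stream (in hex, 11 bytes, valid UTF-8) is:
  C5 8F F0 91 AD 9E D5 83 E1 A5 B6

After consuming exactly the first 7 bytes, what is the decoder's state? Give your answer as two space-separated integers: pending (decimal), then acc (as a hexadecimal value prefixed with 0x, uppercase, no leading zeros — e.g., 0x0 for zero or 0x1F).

Byte[0]=C5: 2-byte lead. pending=1, acc=0x5
Byte[1]=8F: continuation. acc=(acc<<6)|0x0F=0x14F, pending=0
Byte[2]=F0: 4-byte lead. pending=3, acc=0x0
Byte[3]=91: continuation. acc=(acc<<6)|0x11=0x11, pending=2
Byte[4]=AD: continuation. acc=(acc<<6)|0x2D=0x46D, pending=1
Byte[5]=9E: continuation. acc=(acc<<6)|0x1E=0x11B5E, pending=0
Byte[6]=D5: 2-byte lead. pending=1, acc=0x15

Answer: 1 0x15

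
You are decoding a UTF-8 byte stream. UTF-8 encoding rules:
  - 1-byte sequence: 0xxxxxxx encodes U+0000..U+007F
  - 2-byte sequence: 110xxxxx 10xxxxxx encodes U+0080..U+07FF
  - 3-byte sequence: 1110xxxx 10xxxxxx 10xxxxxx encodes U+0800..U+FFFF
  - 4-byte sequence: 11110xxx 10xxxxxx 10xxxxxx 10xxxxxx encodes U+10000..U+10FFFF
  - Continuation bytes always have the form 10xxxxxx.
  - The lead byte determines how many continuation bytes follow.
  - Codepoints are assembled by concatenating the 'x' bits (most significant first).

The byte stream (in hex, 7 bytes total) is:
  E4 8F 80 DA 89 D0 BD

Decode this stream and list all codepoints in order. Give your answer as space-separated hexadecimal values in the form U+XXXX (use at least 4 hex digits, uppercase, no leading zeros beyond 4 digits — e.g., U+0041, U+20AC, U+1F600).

Answer: U+43C0 U+0689 U+043D

Derivation:
Byte[0]=E4: 3-byte lead, need 2 cont bytes. acc=0x4
Byte[1]=8F: continuation. acc=(acc<<6)|0x0F=0x10F
Byte[2]=80: continuation. acc=(acc<<6)|0x00=0x43C0
Completed: cp=U+43C0 (starts at byte 0)
Byte[3]=DA: 2-byte lead, need 1 cont bytes. acc=0x1A
Byte[4]=89: continuation. acc=(acc<<6)|0x09=0x689
Completed: cp=U+0689 (starts at byte 3)
Byte[5]=D0: 2-byte lead, need 1 cont bytes. acc=0x10
Byte[6]=BD: continuation. acc=(acc<<6)|0x3D=0x43D
Completed: cp=U+043D (starts at byte 5)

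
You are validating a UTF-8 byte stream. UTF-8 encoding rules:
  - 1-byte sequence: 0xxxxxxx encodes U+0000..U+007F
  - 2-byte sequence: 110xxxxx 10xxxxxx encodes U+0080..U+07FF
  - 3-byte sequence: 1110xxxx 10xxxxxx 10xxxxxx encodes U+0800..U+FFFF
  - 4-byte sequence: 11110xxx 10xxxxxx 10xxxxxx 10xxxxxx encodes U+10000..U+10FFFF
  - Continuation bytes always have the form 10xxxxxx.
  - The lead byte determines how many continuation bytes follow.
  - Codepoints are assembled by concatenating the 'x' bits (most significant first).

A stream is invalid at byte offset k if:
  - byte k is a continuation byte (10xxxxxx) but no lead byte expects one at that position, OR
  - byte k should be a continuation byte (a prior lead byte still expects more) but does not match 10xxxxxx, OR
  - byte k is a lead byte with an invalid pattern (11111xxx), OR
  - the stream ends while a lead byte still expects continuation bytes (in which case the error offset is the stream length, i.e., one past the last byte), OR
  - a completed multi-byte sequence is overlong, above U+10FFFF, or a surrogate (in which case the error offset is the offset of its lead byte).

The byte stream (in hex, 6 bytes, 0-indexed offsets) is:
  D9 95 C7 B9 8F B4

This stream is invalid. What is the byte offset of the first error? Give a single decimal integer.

Answer: 4

Derivation:
Byte[0]=D9: 2-byte lead, need 1 cont bytes. acc=0x19
Byte[1]=95: continuation. acc=(acc<<6)|0x15=0x655
Completed: cp=U+0655 (starts at byte 0)
Byte[2]=C7: 2-byte lead, need 1 cont bytes. acc=0x7
Byte[3]=B9: continuation. acc=(acc<<6)|0x39=0x1F9
Completed: cp=U+01F9 (starts at byte 2)
Byte[4]=8F: INVALID lead byte (not 0xxx/110x/1110/11110)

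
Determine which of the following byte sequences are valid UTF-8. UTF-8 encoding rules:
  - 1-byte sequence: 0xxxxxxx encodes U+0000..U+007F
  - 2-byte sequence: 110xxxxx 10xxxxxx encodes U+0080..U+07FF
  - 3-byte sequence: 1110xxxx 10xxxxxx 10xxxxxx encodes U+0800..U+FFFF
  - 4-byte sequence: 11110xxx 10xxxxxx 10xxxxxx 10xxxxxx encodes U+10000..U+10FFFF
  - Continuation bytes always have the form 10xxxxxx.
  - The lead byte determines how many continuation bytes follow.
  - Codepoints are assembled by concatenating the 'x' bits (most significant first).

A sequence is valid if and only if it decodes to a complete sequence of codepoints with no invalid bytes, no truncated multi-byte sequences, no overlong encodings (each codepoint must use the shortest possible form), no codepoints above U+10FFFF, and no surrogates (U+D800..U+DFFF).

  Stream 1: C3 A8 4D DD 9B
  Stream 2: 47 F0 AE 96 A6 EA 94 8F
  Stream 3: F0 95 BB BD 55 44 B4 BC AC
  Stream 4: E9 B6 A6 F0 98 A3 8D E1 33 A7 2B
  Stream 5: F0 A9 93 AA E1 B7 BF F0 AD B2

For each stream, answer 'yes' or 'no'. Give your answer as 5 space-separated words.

Stream 1: decodes cleanly. VALID
Stream 2: decodes cleanly. VALID
Stream 3: error at byte offset 6. INVALID
Stream 4: error at byte offset 8. INVALID
Stream 5: error at byte offset 10. INVALID

Answer: yes yes no no no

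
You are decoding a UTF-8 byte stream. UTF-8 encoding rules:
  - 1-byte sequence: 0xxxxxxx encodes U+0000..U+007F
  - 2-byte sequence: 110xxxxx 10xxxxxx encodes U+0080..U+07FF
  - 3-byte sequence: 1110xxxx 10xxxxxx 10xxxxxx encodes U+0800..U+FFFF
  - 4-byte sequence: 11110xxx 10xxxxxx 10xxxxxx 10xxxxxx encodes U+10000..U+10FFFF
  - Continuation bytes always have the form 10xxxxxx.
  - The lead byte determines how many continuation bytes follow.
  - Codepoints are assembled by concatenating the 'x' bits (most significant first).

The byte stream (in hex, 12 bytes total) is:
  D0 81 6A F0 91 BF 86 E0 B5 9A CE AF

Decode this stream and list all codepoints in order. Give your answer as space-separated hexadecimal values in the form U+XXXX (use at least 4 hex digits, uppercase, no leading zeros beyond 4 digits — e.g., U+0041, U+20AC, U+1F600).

Answer: U+0401 U+006A U+11FC6 U+0D5A U+03AF

Derivation:
Byte[0]=D0: 2-byte lead, need 1 cont bytes. acc=0x10
Byte[1]=81: continuation. acc=(acc<<6)|0x01=0x401
Completed: cp=U+0401 (starts at byte 0)
Byte[2]=6A: 1-byte ASCII. cp=U+006A
Byte[3]=F0: 4-byte lead, need 3 cont bytes. acc=0x0
Byte[4]=91: continuation. acc=(acc<<6)|0x11=0x11
Byte[5]=BF: continuation. acc=(acc<<6)|0x3F=0x47F
Byte[6]=86: continuation. acc=(acc<<6)|0x06=0x11FC6
Completed: cp=U+11FC6 (starts at byte 3)
Byte[7]=E0: 3-byte lead, need 2 cont bytes. acc=0x0
Byte[8]=B5: continuation. acc=(acc<<6)|0x35=0x35
Byte[9]=9A: continuation. acc=(acc<<6)|0x1A=0xD5A
Completed: cp=U+0D5A (starts at byte 7)
Byte[10]=CE: 2-byte lead, need 1 cont bytes. acc=0xE
Byte[11]=AF: continuation. acc=(acc<<6)|0x2F=0x3AF
Completed: cp=U+03AF (starts at byte 10)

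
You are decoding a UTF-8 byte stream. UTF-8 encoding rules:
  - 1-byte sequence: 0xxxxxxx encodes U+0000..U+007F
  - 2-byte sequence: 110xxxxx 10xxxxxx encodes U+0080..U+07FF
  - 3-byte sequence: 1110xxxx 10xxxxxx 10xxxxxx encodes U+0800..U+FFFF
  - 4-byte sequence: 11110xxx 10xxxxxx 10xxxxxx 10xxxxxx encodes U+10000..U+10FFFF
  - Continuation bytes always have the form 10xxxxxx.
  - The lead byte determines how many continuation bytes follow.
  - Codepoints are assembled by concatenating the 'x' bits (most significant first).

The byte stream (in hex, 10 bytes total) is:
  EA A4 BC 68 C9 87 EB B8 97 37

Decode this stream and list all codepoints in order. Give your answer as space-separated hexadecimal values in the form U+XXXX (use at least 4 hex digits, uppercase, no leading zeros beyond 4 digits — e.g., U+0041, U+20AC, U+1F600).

Byte[0]=EA: 3-byte lead, need 2 cont bytes. acc=0xA
Byte[1]=A4: continuation. acc=(acc<<6)|0x24=0x2A4
Byte[2]=BC: continuation. acc=(acc<<6)|0x3C=0xA93C
Completed: cp=U+A93C (starts at byte 0)
Byte[3]=68: 1-byte ASCII. cp=U+0068
Byte[4]=C9: 2-byte lead, need 1 cont bytes. acc=0x9
Byte[5]=87: continuation. acc=(acc<<6)|0x07=0x247
Completed: cp=U+0247 (starts at byte 4)
Byte[6]=EB: 3-byte lead, need 2 cont bytes. acc=0xB
Byte[7]=B8: continuation. acc=(acc<<6)|0x38=0x2F8
Byte[8]=97: continuation. acc=(acc<<6)|0x17=0xBE17
Completed: cp=U+BE17 (starts at byte 6)
Byte[9]=37: 1-byte ASCII. cp=U+0037

Answer: U+A93C U+0068 U+0247 U+BE17 U+0037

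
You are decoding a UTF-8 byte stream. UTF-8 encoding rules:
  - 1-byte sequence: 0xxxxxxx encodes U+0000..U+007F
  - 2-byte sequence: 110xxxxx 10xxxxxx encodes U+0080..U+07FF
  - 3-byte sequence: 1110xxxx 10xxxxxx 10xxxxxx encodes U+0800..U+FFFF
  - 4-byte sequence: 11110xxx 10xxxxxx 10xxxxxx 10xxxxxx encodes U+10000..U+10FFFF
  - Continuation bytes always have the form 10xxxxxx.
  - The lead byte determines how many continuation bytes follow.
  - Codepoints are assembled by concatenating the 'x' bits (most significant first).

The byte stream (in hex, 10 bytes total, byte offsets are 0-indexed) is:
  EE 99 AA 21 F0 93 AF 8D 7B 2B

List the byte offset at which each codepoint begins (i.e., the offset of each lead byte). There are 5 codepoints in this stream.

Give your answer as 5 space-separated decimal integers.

Byte[0]=EE: 3-byte lead, need 2 cont bytes. acc=0xE
Byte[1]=99: continuation. acc=(acc<<6)|0x19=0x399
Byte[2]=AA: continuation. acc=(acc<<6)|0x2A=0xE66A
Completed: cp=U+E66A (starts at byte 0)
Byte[3]=21: 1-byte ASCII. cp=U+0021
Byte[4]=F0: 4-byte lead, need 3 cont bytes. acc=0x0
Byte[5]=93: continuation. acc=(acc<<6)|0x13=0x13
Byte[6]=AF: continuation. acc=(acc<<6)|0x2F=0x4EF
Byte[7]=8D: continuation. acc=(acc<<6)|0x0D=0x13BCD
Completed: cp=U+13BCD (starts at byte 4)
Byte[8]=7B: 1-byte ASCII. cp=U+007B
Byte[9]=2B: 1-byte ASCII. cp=U+002B

Answer: 0 3 4 8 9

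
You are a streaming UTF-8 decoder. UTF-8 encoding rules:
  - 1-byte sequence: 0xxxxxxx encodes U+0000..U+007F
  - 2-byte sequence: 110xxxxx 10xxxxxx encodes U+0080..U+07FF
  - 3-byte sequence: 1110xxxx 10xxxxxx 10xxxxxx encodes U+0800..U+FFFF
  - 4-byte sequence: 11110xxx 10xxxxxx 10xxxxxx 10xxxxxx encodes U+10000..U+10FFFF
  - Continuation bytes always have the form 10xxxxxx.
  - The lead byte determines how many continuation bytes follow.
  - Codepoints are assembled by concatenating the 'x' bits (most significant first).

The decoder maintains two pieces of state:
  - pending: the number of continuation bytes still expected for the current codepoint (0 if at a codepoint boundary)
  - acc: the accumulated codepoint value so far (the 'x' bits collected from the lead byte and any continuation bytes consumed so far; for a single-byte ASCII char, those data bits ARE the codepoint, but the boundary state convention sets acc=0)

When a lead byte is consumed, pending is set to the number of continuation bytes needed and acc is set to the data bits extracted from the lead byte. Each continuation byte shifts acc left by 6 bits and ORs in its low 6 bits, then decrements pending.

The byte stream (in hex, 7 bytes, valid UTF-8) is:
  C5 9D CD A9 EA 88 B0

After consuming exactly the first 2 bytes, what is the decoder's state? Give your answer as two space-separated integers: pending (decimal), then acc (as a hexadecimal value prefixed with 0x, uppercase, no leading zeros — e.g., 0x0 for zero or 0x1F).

Byte[0]=C5: 2-byte lead. pending=1, acc=0x5
Byte[1]=9D: continuation. acc=(acc<<6)|0x1D=0x15D, pending=0

Answer: 0 0x15D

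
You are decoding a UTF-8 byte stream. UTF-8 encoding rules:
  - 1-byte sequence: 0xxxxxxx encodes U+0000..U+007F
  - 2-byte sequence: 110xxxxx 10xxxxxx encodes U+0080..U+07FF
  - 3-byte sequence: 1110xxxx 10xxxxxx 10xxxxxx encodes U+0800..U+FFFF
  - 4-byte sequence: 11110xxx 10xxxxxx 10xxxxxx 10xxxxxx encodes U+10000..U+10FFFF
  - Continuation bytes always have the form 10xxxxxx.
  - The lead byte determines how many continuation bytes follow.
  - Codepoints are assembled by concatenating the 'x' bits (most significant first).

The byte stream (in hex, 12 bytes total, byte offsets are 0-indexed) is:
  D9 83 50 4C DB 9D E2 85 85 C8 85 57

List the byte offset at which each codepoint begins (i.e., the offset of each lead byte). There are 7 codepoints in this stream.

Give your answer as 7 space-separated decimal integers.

Answer: 0 2 3 4 6 9 11

Derivation:
Byte[0]=D9: 2-byte lead, need 1 cont bytes. acc=0x19
Byte[1]=83: continuation. acc=(acc<<6)|0x03=0x643
Completed: cp=U+0643 (starts at byte 0)
Byte[2]=50: 1-byte ASCII. cp=U+0050
Byte[3]=4C: 1-byte ASCII. cp=U+004C
Byte[4]=DB: 2-byte lead, need 1 cont bytes. acc=0x1B
Byte[5]=9D: continuation. acc=(acc<<6)|0x1D=0x6DD
Completed: cp=U+06DD (starts at byte 4)
Byte[6]=E2: 3-byte lead, need 2 cont bytes. acc=0x2
Byte[7]=85: continuation. acc=(acc<<6)|0x05=0x85
Byte[8]=85: continuation. acc=(acc<<6)|0x05=0x2145
Completed: cp=U+2145 (starts at byte 6)
Byte[9]=C8: 2-byte lead, need 1 cont bytes. acc=0x8
Byte[10]=85: continuation. acc=(acc<<6)|0x05=0x205
Completed: cp=U+0205 (starts at byte 9)
Byte[11]=57: 1-byte ASCII. cp=U+0057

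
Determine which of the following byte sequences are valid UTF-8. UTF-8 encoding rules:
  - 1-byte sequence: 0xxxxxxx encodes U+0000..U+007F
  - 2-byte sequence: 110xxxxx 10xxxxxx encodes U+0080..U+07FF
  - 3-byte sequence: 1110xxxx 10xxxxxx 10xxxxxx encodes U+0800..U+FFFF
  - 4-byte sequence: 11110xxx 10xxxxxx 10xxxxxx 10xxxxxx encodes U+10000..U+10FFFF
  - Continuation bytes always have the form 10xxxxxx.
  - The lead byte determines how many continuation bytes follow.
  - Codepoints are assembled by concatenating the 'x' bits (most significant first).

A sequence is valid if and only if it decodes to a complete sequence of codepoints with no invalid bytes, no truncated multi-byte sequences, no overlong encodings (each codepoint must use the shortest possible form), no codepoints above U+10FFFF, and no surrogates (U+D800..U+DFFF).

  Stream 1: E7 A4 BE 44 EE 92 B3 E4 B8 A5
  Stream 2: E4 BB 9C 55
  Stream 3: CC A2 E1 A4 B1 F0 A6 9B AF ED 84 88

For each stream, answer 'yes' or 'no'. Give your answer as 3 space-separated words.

Stream 1: decodes cleanly. VALID
Stream 2: decodes cleanly. VALID
Stream 3: decodes cleanly. VALID

Answer: yes yes yes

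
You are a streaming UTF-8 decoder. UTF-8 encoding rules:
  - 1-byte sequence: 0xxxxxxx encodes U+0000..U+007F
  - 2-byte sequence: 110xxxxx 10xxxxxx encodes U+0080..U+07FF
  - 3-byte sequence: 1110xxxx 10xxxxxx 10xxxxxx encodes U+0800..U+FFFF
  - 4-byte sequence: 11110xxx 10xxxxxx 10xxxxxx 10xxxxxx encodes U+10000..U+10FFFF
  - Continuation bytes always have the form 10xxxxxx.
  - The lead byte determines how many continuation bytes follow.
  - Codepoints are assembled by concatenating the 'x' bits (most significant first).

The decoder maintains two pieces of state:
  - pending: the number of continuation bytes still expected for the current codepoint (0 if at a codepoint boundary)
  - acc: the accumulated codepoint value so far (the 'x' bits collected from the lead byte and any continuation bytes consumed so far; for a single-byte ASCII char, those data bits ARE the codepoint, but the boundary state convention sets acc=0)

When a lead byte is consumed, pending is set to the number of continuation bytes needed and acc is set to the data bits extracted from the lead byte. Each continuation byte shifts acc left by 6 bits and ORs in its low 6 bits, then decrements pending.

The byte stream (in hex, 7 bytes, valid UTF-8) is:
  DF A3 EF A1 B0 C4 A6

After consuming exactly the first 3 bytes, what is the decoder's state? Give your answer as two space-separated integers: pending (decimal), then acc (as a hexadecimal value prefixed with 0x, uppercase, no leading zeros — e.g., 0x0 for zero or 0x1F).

Answer: 2 0xF

Derivation:
Byte[0]=DF: 2-byte lead. pending=1, acc=0x1F
Byte[1]=A3: continuation. acc=(acc<<6)|0x23=0x7E3, pending=0
Byte[2]=EF: 3-byte lead. pending=2, acc=0xF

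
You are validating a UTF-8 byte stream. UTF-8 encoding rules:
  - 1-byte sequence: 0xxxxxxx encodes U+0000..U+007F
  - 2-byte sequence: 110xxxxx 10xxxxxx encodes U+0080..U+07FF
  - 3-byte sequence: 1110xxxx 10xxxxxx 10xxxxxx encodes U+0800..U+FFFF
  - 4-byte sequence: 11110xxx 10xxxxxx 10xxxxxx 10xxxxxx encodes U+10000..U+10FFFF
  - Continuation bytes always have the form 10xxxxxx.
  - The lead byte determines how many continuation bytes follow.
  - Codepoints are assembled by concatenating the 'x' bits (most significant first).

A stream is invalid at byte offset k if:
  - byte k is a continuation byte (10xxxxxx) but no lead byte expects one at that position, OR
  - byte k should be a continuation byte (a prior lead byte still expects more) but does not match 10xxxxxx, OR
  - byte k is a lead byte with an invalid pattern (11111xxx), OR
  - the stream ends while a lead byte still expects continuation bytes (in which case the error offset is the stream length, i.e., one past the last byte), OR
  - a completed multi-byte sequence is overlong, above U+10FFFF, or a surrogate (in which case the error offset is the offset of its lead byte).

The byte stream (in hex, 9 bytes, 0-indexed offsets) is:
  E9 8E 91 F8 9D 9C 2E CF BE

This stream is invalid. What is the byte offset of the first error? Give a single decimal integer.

Answer: 3

Derivation:
Byte[0]=E9: 3-byte lead, need 2 cont bytes. acc=0x9
Byte[1]=8E: continuation. acc=(acc<<6)|0x0E=0x24E
Byte[2]=91: continuation. acc=(acc<<6)|0x11=0x9391
Completed: cp=U+9391 (starts at byte 0)
Byte[3]=F8: INVALID lead byte (not 0xxx/110x/1110/11110)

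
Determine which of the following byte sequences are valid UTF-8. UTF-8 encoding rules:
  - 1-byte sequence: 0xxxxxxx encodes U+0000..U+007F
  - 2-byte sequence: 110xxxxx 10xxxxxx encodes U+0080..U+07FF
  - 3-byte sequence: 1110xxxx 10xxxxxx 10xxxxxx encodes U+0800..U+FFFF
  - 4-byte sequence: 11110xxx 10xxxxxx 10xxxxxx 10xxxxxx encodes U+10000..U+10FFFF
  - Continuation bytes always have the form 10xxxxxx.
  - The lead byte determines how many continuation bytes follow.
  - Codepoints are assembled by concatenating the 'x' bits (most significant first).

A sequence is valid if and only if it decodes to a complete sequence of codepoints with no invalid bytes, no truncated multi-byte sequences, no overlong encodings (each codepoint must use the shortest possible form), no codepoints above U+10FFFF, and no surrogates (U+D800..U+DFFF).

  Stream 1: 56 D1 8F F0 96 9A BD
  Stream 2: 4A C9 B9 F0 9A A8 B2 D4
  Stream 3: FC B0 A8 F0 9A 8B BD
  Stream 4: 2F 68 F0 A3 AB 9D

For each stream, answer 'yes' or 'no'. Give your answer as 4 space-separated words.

Answer: yes no no yes

Derivation:
Stream 1: decodes cleanly. VALID
Stream 2: error at byte offset 8. INVALID
Stream 3: error at byte offset 0. INVALID
Stream 4: decodes cleanly. VALID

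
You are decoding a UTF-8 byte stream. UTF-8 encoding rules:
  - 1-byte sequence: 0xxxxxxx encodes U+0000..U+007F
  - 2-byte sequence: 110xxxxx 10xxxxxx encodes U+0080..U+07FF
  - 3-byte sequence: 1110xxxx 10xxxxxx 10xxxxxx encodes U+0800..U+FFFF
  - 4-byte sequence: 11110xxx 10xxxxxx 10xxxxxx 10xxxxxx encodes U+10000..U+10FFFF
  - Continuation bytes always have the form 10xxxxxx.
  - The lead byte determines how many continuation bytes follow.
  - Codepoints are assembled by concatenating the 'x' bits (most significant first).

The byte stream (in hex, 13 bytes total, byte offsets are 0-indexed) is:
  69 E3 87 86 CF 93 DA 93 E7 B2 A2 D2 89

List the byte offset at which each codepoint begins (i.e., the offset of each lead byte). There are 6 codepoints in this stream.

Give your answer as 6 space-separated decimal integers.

Byte[0]=69: 1-byte ASCII. cp=U+0069
Byte[1]=E3: 3-byte lead, need 2 cont bytes. acc=0x3
Byte[2]=87: continuation. acc=(acc<<6)|0x07=0xC7
Byte[3]=86: continuation. acc=(acc<<6)|0x06=0x31C6
Completed: cp=U+31C6 (starts at byte 1)
Byte[4]=CF: 2-byte lead, need 1 cont bytes. acc=0xF
Byte[5]=93: continuation. acc=(acc<<6)|0x13=0x3D3
Completed: cp=U+03D3 (starts at byte 4)
Byte[6]=DA: 2-byte lead, need 1 cont bytes. acc=0x1A
Byte[7]=93: continuation. acc=(acc<<6)|0x13=0x693
Completed: cp=U+0693 (starts at byte 6)
Byte[8]=E7: 3-byte lead, need 2 cont bytes. acc=0x7
Byte[9]=B2: continuation. acc=(acc<<6)|0x32=0x1F2
Byte[10]=A2: continuation. acc=(acc<<6)|0x22=0x7CA2
Completed: cp=U+7CA2 (starts at byte 8)
Byte[11]=D2: 2-byte lead, need 1 cont bytes. acc=0x12
Byte[12]=89: continuation. acc=(acc<<6)|0x09=0x489
Completed: cp=U+0489 (starts at byte 11)

Answer: 0 1 4 6 8 11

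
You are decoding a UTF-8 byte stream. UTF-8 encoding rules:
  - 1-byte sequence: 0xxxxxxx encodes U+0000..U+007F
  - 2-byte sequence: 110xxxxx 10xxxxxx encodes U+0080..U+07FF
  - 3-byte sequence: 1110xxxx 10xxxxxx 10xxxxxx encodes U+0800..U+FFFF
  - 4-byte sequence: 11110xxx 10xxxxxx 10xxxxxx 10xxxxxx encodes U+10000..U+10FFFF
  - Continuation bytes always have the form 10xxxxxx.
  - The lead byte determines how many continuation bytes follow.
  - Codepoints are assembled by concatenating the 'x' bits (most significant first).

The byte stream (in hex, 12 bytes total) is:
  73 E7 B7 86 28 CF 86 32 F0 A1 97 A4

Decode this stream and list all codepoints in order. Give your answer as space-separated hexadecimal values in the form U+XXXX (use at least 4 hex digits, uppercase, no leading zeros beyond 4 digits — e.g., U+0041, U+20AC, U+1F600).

Byte[0]=73: 1-byte ASCII. cp=U+0073
Byte[1]=E7: 3-byte lead, need 2 cont bytes. acc=0x7
Byte[2]=B7: continuation. acc=(acc<<6)|0x37=0x1F7
Byte[3]=86: continuation. acc=(acc<<6)|0x06=0x7DC6
Completed: cp=U+7DC6 (starts at byte 1)
Byte[4]=28: 1-byte ASCII. cp=U+0028
Byte[5]=CF: 2-byte lead, need 1 cont bytes. acc=0xF
Byte[6]=86: continuation. acc=(acc<<6)|0x06=0x3C6
Completed: cp=U+03C6 (starts at byte 5)
Byte[7]=32: 1-byte ASCII. cp=U+0032
Byte[8]=F0: 4-byte lead, need 3 cont bytes. acc=0x0
Byte[9]=A1: continuation. acc=(acc<<6)|0x21=0x21
Byte[10]=97: continuation. acc=(acc<<6)|0x17=0x857
Byte[11]=A4: continuation. acc=(acc<<6)|0x24=0x215E4
Completed: cp=U+215E4 (starts at byte 8)

Answer: U+0073 U+7DC6 U+0028 U+03C6 U+0032 U+215E4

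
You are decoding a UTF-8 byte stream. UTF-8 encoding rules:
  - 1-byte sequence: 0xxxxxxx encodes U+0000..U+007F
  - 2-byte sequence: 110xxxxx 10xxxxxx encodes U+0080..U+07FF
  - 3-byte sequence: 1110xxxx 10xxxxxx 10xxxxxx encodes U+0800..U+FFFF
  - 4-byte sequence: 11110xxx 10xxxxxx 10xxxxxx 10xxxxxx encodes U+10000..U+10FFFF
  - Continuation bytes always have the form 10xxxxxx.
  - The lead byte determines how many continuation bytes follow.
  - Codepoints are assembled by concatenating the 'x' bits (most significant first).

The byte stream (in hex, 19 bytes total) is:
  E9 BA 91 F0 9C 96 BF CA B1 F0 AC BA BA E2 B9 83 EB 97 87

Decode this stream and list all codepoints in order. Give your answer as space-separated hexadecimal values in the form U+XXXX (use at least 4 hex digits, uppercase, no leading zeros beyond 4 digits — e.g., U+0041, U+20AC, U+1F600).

Answer: U+9E91 U+1C5BF U+02B1 U+2CEBA U+2E43 U+B5C7

Derivation:
Byte[0]=E9: 3-byte lead, need 2 cont bytes. acc=0x9
Byte[1]=BA: continuation. acc=(acc<<6)|0x3A=0x27A
Byte[2]=91: continuation. acc=(acc<<6)|0x11=0x9E91
Completed: cp=U+9E91 (starts at byte 0)
Byte[3]=F0: 4-byte lead, need 3 cont bytes. acc=0x0
Byte[4]=9C: continuation. acc=(acc<<6)|0x1C=0x1C
Byte[5]=96: continuation. acc=(acc<<6)|0x16=0x716
Byte[6]=BF: continuation. acc=(acc<<6)|0x3F=0x1C5BF
Completed: cp=U+1C5BF (starts at byte 3)
Byte[7]=CA: 2-byte lead, need 1 cont bytes. acc=0xA
Byte[8]=B1: continuation. acc=(acc<<6)|0x31=0x2B1
Completed: cp=U+02B1 (starts at byte 7)
Byte[9]=F0: 4-byte lead, need 3 cont bytes. acc=0x0
Byte[10]=AC: continuation. acc=(acc<<6)|0x2C=0x2C
Byte[11]=BA: continuation. acc=(acc<<6)|0x3A=0xB3A
Byte[12]=BA: continuation. acc=(acc<<6)|0x3A=0x2CEBA
Completed: cp=U+2CEBA (starts at byte 9)
Byte[13]=E2: 3-byte lead, need 2 cont bytes. acc=0x2
Byte[14]=B9: continuation. acc=(acc<<6)|0x39=0xB9
Byte[15]=83: continuation. acc=(acc<<6)|0x03=0x2E43
Completed: cp=U+2E43 (starts at byte 13)
Byte[16]=EB: 3-byte lead, need 2 cont bytes. acc=0xB
Byte[17]=97: continuation. acc=(acc<<6)|0x17=0x2D7
Byte[18]=87: continuation. acc=(acc<<6)|0x07=0xB5C7
Completed: cp=U+B5C7 (starts at byte 16)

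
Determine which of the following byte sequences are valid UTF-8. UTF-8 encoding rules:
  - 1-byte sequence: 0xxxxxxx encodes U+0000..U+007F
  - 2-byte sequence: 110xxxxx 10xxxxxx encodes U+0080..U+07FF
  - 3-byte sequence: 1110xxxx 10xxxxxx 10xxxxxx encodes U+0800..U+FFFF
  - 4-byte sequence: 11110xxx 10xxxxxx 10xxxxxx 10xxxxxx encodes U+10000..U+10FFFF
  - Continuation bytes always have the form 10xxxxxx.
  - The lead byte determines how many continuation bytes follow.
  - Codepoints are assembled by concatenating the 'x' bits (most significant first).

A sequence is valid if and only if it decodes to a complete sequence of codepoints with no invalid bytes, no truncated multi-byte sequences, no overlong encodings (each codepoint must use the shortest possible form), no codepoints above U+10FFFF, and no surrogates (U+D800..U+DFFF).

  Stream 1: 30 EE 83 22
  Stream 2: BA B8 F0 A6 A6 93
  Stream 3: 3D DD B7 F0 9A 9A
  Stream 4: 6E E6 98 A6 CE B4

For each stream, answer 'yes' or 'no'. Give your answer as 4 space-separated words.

Stream 1: error at byte offset 3. INVALID
Stream 2: error at byte offset 0. INVALID
Stream 3: error at byte offset 6. INVALID
Stream 4: decodes cleanly. VALID

Answer: no no no yes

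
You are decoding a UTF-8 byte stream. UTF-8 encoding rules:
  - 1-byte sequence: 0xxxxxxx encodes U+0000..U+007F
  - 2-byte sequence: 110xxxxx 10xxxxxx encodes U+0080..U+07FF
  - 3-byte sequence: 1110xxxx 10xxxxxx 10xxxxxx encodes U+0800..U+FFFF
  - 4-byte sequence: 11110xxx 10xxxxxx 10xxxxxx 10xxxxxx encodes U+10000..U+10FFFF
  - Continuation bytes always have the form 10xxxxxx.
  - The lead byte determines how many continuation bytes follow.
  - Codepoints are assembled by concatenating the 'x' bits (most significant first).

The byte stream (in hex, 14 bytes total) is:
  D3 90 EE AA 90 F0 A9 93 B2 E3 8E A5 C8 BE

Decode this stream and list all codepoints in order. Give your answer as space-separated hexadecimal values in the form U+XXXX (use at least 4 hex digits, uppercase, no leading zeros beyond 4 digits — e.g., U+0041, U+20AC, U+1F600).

Byte[0]=D3: 2-byte lead, need 1 cont bytes. acc=0x13
Byte[1]=90: continuation. acc=(acc<<6)|0x10=0x4D0
Completed: cp=U+04D0 (starts at byte 0)
Byte[2]=EE: 3-byte lead, need 2 cont bytes. acc=0xE
Byte[3]=AA: continuation. acc=(acc<<6)|0x2A=0x3AA
Byte[4]=90: continuation. acc=(acc<<6)|0x10=0xEA90
Completed: cp=U+EA90 (starts at byte 2)
Byte[5]=F0: 4-byte lead, need 3 cont bytes. acc=0x0
Byte[6]=A9: continuation. acc=(acc<<6)|0x29=0x29
Byte[7]=93: continuation. acc=(acc<<6)|0x13=0xA53
Byte[8]=B2: continuation. acc=(acc<<6)|0x32=0x294F2
Completed: cp=U+294F2 (starts at byte 5)
Byte[9]=E3: 3-byte lead, need 2 cont bytes. acc=0x3
Byte[10]=8E: continuation. acc=(acc<<6)|0x0E=0xCE
Byte[11]=A5: continuation. acc=(acc<<6)|0x25=0x33A5
Completed: cp=U+33A5 (starts at byte 9)
Byte[12]=C8: 2-byte lead, need 1 cont bytes. acc=0x8
Byte[13]=BE: continuation. acc=(acc<<6)|0x3E=0x23E
Completed: cp=U+023E (starts at byte 12)

Answer: U+04D0 U+EA90 U+294F2 U+33A5 U+023E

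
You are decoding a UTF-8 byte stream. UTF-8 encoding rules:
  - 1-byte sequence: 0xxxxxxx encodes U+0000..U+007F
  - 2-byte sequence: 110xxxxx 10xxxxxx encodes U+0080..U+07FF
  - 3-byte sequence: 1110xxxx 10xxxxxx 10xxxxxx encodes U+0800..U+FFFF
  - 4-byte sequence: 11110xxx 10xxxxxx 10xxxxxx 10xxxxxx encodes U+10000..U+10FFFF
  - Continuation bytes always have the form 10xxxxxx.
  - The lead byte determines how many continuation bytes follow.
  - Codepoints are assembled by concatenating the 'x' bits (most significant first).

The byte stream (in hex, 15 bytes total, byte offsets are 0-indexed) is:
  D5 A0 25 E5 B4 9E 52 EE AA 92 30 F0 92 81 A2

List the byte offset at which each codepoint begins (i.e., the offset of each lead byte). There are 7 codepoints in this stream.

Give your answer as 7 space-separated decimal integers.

Byte[0]=D5: 2-byte lead, need 1 cont bytes. acc=0x15
Byte[1]=A0: continuation. acc=(acc<<6)|0x20=0x560
Completed: cp=U+0560 (starts at byte 0)
Byte[2]=25: 1-byte ASCII. cp=U+0025
Byte[3]=E5: 3-byte lead, need 2 cont bytes. acc=0x5
Byte[4]=B4: continuation. acc=(acc<<6)|0x34=0x174
Byte[5]=9E: continuation. acc=(acc<<6)|0x1E=0x5D1E
Completed: cp=U+5D1E (starts at byte 3)
Byte[6]=52: 1-byte ASCII. cp=U+0052
Byte[7]=EE: 3-byte lead, need 2 cont bytes. acc=0xE
Byte[8]=AA: continuation. acc=(acc<<6)|0x2A=0x3AA
Byte[9]=92: continuation. acc=(acc<<6)|0x12=0xEA92
Completed: cp=U+EA92 (starts at byte 7)
Byte[10]=30: 1-byte ASCII. cp=U+0030
Byte[11]=F0: 4-byte lead, need 3 cont bytes. acc=0x0
Byte[12]=92: continuation. acc=(acc<<6)|0x12=0x12
Byte[13]=81: continuation. acc=(acc<<6)|0x01=0x481
Byte[14]=A2: continuation. acc=(acc<<6)|0x22=0x12062
Completed: cp=U+12062 (starts at byte 11)

Answer: 0 2 3 6 7 10 11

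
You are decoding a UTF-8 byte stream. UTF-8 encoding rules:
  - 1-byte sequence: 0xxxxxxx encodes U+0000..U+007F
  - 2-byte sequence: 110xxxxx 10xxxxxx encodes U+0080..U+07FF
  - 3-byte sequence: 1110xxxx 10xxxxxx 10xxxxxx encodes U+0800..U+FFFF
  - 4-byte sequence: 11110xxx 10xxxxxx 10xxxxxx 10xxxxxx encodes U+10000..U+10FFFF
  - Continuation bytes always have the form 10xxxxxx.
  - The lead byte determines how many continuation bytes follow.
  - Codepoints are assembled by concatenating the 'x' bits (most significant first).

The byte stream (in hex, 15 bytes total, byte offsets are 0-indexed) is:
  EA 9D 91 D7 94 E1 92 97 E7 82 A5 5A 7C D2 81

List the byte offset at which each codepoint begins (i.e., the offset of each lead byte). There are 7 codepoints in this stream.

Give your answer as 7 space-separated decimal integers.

Answer: 0 3 5 8 11 12 13

Derivation:
Byte[0]=EA: 3-byte lead, need 2 cont bytes. acc=0xA
Byte[1]=9D: continuation. acc=(acc<<6)|0x1D=0x29D
Byte[2]=91: continuation. acc=(acc<<6)|0x11=0xA751
Completed: cp=U+A751 (starts at byte 0)
Byte[3]=D7: 2-byte lead, need 1 cont bytes. acc=0x17
Byte[4]=94: continuation. acc=(acc<<6)|0x14=0x5D4
Completed: cp=U+05D4 (starts at byte 3)
Byte[5]=E1: 3-byte lead, need 2 cont bytes. acc=0x1
Byte[6]=92: continuation. acc=(acc<<6)|0x12=0x52
Byte[7]=97: continuation. acc=(acc<<6)|0x17=0x1497
Completed: cp=U+1497 (starts at byte 5)
Byte[8]=E7: 3-byte lead, need 2 cont bytes. acc=0x7
Byte[9]=82: continuation. acc=(acc<<6)|0x02=0x1C2
Byte[10]=A5: continuation. acc=(acc<<6)|0x25=0x70A5
Completed: cp=U+70A5 (starts at byte 8)
Byte[11]=5A: 1-byte ASCII. cp=U+005A
Byte[12]=7C: 1-byte ASCII. cp=U+007C
Byte[13]=D2: 2-byte lead, need 1 cont bytes. acc=0x12
Byte[14]=81: continuation. acc=(acc<<6)|0x01=0x481
Completed: cp=U+0481 (starts at byte 13)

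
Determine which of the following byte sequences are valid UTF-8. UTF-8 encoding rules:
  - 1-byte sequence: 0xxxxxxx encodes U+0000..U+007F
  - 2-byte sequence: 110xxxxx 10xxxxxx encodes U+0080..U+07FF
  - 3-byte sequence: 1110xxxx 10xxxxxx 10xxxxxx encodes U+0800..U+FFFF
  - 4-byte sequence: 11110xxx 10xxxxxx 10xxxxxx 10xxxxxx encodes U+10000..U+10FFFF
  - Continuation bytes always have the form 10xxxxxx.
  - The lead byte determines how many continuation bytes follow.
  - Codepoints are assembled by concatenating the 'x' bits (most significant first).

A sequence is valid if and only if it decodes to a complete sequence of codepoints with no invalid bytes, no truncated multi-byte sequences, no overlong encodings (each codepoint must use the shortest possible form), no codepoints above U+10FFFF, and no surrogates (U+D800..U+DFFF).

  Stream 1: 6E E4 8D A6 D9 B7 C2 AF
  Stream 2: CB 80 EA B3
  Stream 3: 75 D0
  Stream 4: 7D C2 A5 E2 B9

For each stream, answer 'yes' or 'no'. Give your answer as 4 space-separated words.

Answer: yes no no no

Derivation:
Stream 1: decodes cleanly. VALID
Stream 2: error at byte offset 4. INVALID
Stream 3: error at byte offset 2. INVALID
Stream 4: error at byte offset 5. INVALID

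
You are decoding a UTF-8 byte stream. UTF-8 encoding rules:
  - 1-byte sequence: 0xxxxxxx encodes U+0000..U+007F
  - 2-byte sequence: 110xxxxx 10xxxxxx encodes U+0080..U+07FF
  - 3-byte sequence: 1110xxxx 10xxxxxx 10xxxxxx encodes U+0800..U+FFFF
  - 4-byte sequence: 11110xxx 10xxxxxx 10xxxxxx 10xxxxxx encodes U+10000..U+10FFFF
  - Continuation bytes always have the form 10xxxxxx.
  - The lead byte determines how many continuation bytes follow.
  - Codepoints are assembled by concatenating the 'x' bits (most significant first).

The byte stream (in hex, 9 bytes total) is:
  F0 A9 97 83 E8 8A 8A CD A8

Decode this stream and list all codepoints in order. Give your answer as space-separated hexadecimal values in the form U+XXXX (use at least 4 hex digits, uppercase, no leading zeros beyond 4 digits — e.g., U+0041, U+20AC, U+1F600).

Answer: U+295C3 U+828A U+0368

Derivation:
Byte[0]=F0: 4-byte lead, need 3 cont bytes. acc=0x0
Byte[1]=A9: continuation. acc=(acc<<6)|0x29=0x29
Byte[2]=97: continuation. acc=(acc<<6)|0x17=0xA57
Byte[3]=83: continuation. acc=(acc<<6)|0x03=0x295C3
Completed: cp=U+295C3 (starts at byte 0)
Byte[4]=E8: 3-byte lead, need 2 cont bytes. acc=0x8
Byte[5]=8A: continuation. acc=(acc<<6)|0x0A=0x20A
Byte[6]=8A: continuation. acc=(acc<<6)|0x0A=0x828A
Completed: cp=U+828A (starts at byte 4)
Byte[7]=CD: 2-byte lead, need 1 cont bytes. acc=0xD
Byte[8]=A8: continuation. acc=(acc<<6)|0x28=0x368
Completed: cp=U+0368 (starts at byte 7)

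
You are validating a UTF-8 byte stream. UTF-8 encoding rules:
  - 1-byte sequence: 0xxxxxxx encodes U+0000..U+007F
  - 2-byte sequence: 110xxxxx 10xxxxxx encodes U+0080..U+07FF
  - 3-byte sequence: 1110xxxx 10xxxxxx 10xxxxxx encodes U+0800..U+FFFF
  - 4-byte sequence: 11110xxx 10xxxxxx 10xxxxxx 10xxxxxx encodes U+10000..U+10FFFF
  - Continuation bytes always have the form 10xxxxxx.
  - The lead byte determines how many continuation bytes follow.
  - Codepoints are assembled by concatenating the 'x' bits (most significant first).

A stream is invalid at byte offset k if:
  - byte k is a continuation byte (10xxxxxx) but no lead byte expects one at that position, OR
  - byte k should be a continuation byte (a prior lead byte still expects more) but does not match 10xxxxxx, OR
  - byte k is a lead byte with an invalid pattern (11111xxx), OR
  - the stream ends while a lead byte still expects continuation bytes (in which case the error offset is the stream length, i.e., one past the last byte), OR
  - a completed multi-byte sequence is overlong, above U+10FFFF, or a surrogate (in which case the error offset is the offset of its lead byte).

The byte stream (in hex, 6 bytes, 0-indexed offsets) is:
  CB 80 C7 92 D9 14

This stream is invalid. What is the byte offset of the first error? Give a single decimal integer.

Answer: 5

Derivation:
Byte[0]=CB: 2-byte lead, need 1 cont bytes. acc=0xB
Byte[1]=80: continuation. acc=(acc<<6)|0x00=0x2C0
Completed: cp=U+02C0 (starts at byte 0)
Byte[2]=C7: 2-byte lead, need 1 cont bytes. acc=0x7
Byte[3]=92: continuation. acc=(acc<<6)|0x12=0x1D2
Completed: cp=U+01D2 (starts at byte 2)
Byte[4]=D9: 2-byte lead, need 1 cont bytes. acc=0x19
Byte[5]=14: expected 10xxxxxx continuation. INVALID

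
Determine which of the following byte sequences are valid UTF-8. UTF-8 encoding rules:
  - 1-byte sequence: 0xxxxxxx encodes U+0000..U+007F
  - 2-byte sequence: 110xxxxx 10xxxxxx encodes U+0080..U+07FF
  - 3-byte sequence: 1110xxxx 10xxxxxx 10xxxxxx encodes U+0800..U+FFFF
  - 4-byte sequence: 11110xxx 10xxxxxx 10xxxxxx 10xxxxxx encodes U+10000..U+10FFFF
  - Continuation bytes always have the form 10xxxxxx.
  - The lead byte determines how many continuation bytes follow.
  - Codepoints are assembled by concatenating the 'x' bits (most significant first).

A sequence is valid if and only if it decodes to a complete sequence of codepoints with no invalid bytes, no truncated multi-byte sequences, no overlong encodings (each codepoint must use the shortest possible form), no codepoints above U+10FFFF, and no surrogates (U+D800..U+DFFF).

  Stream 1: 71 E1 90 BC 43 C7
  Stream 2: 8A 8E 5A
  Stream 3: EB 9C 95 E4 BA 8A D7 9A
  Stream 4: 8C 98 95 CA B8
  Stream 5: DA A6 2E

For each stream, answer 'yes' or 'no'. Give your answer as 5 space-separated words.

Stream 1: error at byte offset 6. INVALID
Stream 2: error at byte offset 0. INVALID
Stream 3: decodes cleanly. VALID
Stream 4: error at byte offset 0. INVALID
Stream 5: decodes cleanly. VALID

Answer: no no yes no yes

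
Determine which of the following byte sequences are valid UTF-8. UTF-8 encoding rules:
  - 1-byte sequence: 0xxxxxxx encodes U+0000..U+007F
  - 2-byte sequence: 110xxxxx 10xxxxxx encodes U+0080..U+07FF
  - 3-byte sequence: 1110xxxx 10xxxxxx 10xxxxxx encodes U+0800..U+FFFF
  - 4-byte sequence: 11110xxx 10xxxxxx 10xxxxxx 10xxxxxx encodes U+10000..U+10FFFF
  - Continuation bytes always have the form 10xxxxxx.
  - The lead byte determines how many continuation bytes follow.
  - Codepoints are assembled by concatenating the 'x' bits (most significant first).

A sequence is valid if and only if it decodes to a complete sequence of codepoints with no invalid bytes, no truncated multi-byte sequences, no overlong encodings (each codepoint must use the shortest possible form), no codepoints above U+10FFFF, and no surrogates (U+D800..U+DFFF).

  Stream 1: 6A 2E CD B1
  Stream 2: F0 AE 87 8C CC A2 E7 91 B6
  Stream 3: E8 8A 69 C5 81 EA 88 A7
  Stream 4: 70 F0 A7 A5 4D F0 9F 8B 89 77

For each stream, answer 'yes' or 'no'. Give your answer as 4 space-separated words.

Answer: yes yes no no

Derivation:
Stream 1: decodes cleanly. VALID
Stream 2: decodes cleanly. VALID
Stream 3: error at byte offset 2. INVALID
Stream 4: error at byte offset 4. INVALID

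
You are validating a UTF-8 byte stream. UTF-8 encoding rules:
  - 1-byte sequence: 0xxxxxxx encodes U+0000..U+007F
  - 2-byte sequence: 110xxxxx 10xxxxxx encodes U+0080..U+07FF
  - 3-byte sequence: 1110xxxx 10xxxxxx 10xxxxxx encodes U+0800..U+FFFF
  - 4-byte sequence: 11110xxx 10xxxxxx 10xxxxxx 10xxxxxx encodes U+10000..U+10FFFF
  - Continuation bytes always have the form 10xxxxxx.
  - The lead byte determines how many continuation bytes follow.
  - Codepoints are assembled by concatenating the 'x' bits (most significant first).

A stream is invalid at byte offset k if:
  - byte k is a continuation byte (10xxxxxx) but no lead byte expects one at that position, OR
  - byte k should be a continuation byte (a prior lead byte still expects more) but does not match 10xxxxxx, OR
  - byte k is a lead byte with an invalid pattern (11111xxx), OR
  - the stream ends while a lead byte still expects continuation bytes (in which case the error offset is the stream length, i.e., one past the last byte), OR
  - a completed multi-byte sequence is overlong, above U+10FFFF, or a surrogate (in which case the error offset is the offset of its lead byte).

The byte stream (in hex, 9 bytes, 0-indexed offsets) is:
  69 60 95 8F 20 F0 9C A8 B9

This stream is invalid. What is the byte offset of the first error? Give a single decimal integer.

Byte[0]=69: 1-byte ASCII. cp=U+0069
Byte[1]=60: 1-byte ASCII. cp=U+0060
Byte[2]=95: INVALID lead byte (not 0xxx/110x/1110/11110)

Answer: 2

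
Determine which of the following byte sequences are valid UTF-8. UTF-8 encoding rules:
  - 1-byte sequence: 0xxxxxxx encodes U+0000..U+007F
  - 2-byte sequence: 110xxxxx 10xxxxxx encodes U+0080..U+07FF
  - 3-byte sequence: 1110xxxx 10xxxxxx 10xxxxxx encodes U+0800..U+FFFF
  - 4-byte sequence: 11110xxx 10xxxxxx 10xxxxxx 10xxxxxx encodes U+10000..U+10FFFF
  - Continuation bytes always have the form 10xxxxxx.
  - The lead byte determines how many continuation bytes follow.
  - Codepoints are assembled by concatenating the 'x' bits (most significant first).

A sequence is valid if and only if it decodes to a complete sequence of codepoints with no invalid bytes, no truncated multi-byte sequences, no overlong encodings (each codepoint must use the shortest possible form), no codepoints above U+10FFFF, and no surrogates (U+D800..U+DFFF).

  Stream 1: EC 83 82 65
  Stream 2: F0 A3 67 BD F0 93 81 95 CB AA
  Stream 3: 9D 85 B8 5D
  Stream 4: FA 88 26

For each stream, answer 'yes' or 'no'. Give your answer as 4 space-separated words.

Stream 1: decodes cleanly. VALID
Stream 2: error at byte offset 2. INVALID
Stream 3: error at byte offset 0. INVALID
Stream 4: error at byte offset 0. INVALID

Answer: yes no no no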